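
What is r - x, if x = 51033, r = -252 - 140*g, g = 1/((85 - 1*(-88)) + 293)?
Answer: -11949475/233 ≈ -51285.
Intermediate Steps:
g = 1/466 (g = 1/((85 + 88) + 293) = 1/(173 + 293) = 1/466 ≈ 0.0021459)
r = -58786/233 (r = -252 - 140*1/466 = -252 - 70/233 = -58786/233 ≈ -252.30)
r - x = -58786/233 - 1*51033 = -58786/233 - 51033 = -11949475/233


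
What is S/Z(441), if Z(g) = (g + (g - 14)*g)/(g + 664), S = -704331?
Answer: -86476195/20972 ≈ -4123.4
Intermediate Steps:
Z(g) = (g + g*(-14 + g))/(664 + g) (Z(g) = (g + (-14 + g)*g)/(664 + g) = (g + g*(-14 + g))/(664 + g))
S/Z(441) = -704331*(664 + 441)/(441*(-13 + 441)) = -704331/(441*428/1105) = -704331/(441*(1/1105)*428) = -704331/188748/1105 = -704331*1105/188748 = -86476195/20972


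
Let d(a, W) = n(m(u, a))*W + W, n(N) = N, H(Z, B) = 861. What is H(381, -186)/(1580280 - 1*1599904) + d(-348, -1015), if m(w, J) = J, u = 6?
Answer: 6911670059/19624 ≈ 3.5221e+5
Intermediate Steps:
d(a, W) = W + W*a (d(a, W) = a*W + W = W*a + W = W + W*a)
H(381, -186)/(1580280 - 1*1599904) + d(-348, -1015) = 861/(1580280 - 1*1599904) - 1015*(1 - 348) = 861/(1580280 - 1599904) - 1015*(-347) = 861/(-19624) + 352205 = 861*(-1/19624) + 352205 = -861/19624 + 352205 = 6911670059/19624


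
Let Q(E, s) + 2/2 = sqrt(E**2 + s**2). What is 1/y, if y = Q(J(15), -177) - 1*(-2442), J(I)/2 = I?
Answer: 2441/5926252 - 3*sqrt(3581)/5926252 ≈ 0.00038160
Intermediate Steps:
J(I) = 2*I
Q(E, s) = -1 + sqrt(E**2 + s**2)
y = 2441 + 3*sqrt(3581) (y = (-1 + sqrt((2*15)**2 + (-177)**2)) - 1*(-2442) = (-1 + sqrt(30**2 + 31329)) + 2442 = (-1 + sqrt(900 + 31329)) + 2442 = (-1 + sqrt(32229)) + 2442 = (-1 + 3*sqrt(3581)) + 2442 = 2441 + 3*sqrt(3581) ≈ 2620.5)
1/y = 1/(2441 + 3*sqrt(3581))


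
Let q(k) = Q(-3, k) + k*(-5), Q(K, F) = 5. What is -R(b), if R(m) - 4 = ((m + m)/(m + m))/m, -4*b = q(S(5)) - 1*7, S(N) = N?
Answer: -112/27 ≈ -4.1481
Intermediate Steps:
q(k) = 5 - 5*k (q(k) = 5 + k*(-5) = 5 - 5*k)
b = 27/4 (b = -((5 - 5*5) - 1*7)/4 = -((5 - 25) - 7)/4 = -(-20 - 7)/4 = -¼*(-27) = 27/4 ≈ 6.7500)
R(m) = 4 + 1/m (R(m) = 4 + ((m + m)/(m + m))/m = 4 + ((2*m)/((2*m)))/m = 4 + ((2*m)*(1/(2*m)))/m = 4 + 1/m)
-R(b) = -(4 + 1/(27/4)) = -(4 + 4/27) = -1*112/27 = -112/27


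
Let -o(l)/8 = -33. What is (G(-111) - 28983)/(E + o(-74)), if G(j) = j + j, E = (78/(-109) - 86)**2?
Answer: -346984605/92476888 ≈ -3.7521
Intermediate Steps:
o(l) = 264 (o(l) = -8*(-33) = 264)
E = 89340304/11881 (E = (78*(-1/109) - 86)**2 = (-78/109 - 86)**2 = (-9452/109)**2 = 89340304/11881 ≈ 7519.6)
G(j) = 2*j
(G(-111) - 28983)/(E + o(-74)) = (2*(-111) - 28983)/(89340304/11881 + 264) = (-222 - 28983)/(92476888/11881) = -29205*11881/92476888 = -346984605/92476888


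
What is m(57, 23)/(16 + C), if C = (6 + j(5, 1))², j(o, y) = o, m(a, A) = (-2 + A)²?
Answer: 441/137 ≈ 3.2190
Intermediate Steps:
C = 121 (C = (6 + 5)² = 11² = 121)
m(57, 23)/(16 + C) = (-2 + 23)²/(16 + 121) = 21²/137 = (1/137)*441 = 441/137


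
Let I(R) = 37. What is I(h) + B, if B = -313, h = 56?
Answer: -276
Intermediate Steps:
I(h) + B = 37 - 313 = -276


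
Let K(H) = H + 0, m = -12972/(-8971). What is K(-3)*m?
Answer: -38916/8971 ≈ -4.3380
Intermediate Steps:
m = 12972/8971 (m = -12972*(-1/8971) = 12972/8971 ≈ 1.4460)
K(H) = H
K(-3)*m = -3*12972/8971 = -38916/8971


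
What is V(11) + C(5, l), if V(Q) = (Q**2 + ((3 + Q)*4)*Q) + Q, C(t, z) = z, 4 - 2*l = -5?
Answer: 1505/2 ≈ 752.50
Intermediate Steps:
l = 9/2 (l = 2 - 1/2*(-5) = 2 + 5/2 = 9/2 ≈ 4.5000)
V(Q) = Q + Q**2 + Q*(12 + 4*Q) (V(Q) = (Q**2 + (12 + 4*Q)*Q) + Q = (Q**2 + Q*(12 + 4*Q)) + Q = Q + Q**2 + Q*(12 + 4*Q))
V(11) + C(5, l) = 11*(13 + 5*11) + 9/2 = 11*(13 + 55) + 9/2 = 11*68 + 9/2 = 748 + 9/2 = 1505/2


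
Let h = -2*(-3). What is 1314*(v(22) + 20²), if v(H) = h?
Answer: 533484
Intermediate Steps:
h = 6
v(H) = 6
1314*(v(22) + 20²) = 1314*(6 + 20²) = 1314*(6 + 400) = 1314*406 = 533484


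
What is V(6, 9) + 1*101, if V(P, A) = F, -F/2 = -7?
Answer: 115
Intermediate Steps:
F = 14 (F = -2*(-7) = 14)
V(P, A) = 14
V(6, 9) + 1*101 = 14 + 1*101 = 14 + 101 = 115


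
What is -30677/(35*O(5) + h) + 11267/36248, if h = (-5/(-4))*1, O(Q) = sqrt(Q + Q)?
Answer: 4889529649/1420740360 - 3435824*sqrt(10)/39195 ≈ -273.76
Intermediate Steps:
O(Q) = sqrt(2)*sqrt(Q) (O(Q) = sqrt(2*Q) = sqrt(2)*sqrt(Q))
h = 5/4 (h = -1/4*(-5)*1 = (5/4)*1 = 5/4 ≈ 1.2500)
-30677/(35*O(5) + h) + 11267/36248 = -30677/(35*(sqrt(2)*sqrt(5)) + 5/4) + 11267/36248 = -30677/(35*sqrt(10) + 5/4) + 11267*(1/36248) = -30677/(5/4 + 35*sqrt(10)) + 11267/36248 = 11267/36248 - 30677/(5/4 + 35*sqrt(10))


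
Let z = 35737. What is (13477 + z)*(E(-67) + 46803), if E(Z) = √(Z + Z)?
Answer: 2303362842 + 49214*I*√134 ≈ 2.3034e+9 + 5.6969e+5*I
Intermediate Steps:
E(Z) = √2*√Z (E(Z) = √(2*Z) = √2*√Z)
(13477 + z)*(E(-67) + 46803) = (13477 + 35737)*(√2*√(-67) + 46803) = 49214*(√2*(I*√67) + 46803) = 49214*(I*√134 + 46803) = 49214*(46803 + I*√134) = 2303362842 + 49214*I*√134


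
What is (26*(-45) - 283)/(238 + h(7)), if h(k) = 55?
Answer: -1453/293 ≈ -4.9590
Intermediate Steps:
(26*(-45) - 283)/(238 + h(7)) = (26*(-45) - 283)/(238 + 55) = (-1170 - 283)/293 = -1453*1/293 = -1453/293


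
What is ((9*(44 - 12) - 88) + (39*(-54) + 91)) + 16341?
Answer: 14526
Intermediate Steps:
((9*(44 - 12) - 88) + (39*(-54) + 91)) + 16341 = ((9*32 - 88) + (-2106 + 91)) + 16341 = ((288 - 88) - 2015) + 16341 = (200 - 2015) + 16341 = -1815 + 16341 = 14526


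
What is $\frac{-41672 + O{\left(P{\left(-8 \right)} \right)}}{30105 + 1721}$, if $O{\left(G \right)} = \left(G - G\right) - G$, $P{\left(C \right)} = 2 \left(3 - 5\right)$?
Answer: $- \frac{20834}{15913} \approx -1.3092$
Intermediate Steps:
$P{\left(C \right)} = -4$ ($P{\left(C \right)} = 2 \left(-2\right) = -4$)
$O{\left(G \right)} = - G$ ($O{\left(G \right)} = 0 - G = - G$)
$\frac{-41672 + O{\left(P{\left(-8 \right)} \right)}}{30105 + 1721} = \frac{-41672 - -4}{30105 + 1721} = \frac{-41672 + 4}{31826} = \left(-41668\right) \frac{1}{31826} = - \frac{20834}{15913}$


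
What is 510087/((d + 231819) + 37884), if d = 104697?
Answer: 170029/124800 ≈ 1.3624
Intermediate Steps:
510087/((d + 231819) + 37884) = 510087/((104697 + 231819) + 37884) = 510087/(336516 + 37884) = 510087/374400 = 510087*(1/374400) = 170029/124800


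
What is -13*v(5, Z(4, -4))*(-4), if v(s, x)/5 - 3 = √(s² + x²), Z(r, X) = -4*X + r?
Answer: 780 + 1300*√17 ≈ 6140.0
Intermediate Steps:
Z(r, X) = r - 4*X
v(s, x) = 15 + 5*√(s² + x²)
-13*v(5, Z(4, -4))*(-4) = -13*(15 + 5*√(5² + (4 - 4*(-4))²))*(-4) = -13*(15 + 5*√(25 + (4 + 16)²))*(-4) = -13*(15 + 5*√(25 + 20²))*(-4) = -13*(15 + 5*√(25 + 400))*(-4) = -13*(15 + 5*√425)*(-4) = -13*(15 + 5*(5*√17))*(-4) = -13*(15 + 25*√17)*(-4) = (-195 - 325*√17)*(-4) = 780 + 1300*√17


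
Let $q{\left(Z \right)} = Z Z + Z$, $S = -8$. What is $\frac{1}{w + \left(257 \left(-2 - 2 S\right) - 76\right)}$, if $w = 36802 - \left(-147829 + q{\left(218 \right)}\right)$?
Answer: $\frac{1}{140411} \approx 7.1219 \cdot 10^{-6}$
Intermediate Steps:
$q{\left(Z \right)} = Z + Z^{2}$ ($q{\left(Z \right)} = Z^{2} + Z = Z + Z^{2}$)
$w = 136889$ ($w = 36802 - \left(-147829 + 218 \left(1 + 218\right)\right) = 36802 - \left(-147829 + 218 \cdot 219\right) = 36802 - \left(-147829 + 47742\right) = 36802 - -100087 = 36802 + 100087 = 136889$)
$\frac{1}{w + \left(257 \left(-2 - 2 S\right) - 76\right)} = \frac{1}{136889 - \left(76 - 257 \left(-2 - -16\right)\right)} = \frac{1}{136889 - \left(76 - 257 \left(-2 + 16\right)\right)} = \frac{1}{136889 + \left(257 \cdot 14 - 76\right)} = \frac{1}{136889 + \left(3598 - 76\right)} = \frac{1}{136889 + 3522} = \frac{1}{140411}$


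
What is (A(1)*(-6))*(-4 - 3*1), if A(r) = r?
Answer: 42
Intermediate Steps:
(A(1)*(-6))*(-4 - 3*1) = (1*(-6))*(-4 - 3*1) = -6*(-4 - 3) = -6*(-7) = 42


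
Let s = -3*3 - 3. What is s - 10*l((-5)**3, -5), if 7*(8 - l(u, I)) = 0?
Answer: -92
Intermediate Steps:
l(u, I) = 8 (l(u, I) = 8 - 1/7*0 = 8 + 0 = 8)
s = -12 (s = -9 - 3 = -12)
s - 10*l((-5)**3, -5) = -12 - 10*8 = -12 - 80 = -92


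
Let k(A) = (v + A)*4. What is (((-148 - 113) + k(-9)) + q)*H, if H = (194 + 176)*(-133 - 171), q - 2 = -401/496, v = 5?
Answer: 961711030/31 ≈ 3.1023e+7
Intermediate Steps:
k(A) = 20 + 4*A (k(A) = (5 + A)*4 = 20 + 4*A)
q = 591/496 (q = 2 - 401/496 = 591/496 ≈ 1.1915)
H = -112480 (H = 370*(-304) = -112480)
(((-148 - 113) + k(-9)) + q)*H = (((-148 - 113) + (20 + 4*(-9))) + 591/496)*(-112480) = ((-261 + (20 - 36)) + 591/496)*(-112480) = ((-261 - 16) + 591/496)*(-112480) = (-277 + 591/496)*(-112480) = -136801/496*(-112480) = 961711030/31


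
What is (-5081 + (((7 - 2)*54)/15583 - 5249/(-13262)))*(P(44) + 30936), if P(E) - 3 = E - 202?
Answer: -32318909733830339/206661746 ≈ -1.5639e+8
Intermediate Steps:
P(E) = -199 + E (P(E) = 3 + (E - 202) = 3 + (-202 + E) = -199 + E)
(-5081 + (((7 - 2)*54)/15583 - 5249/(-13262)))*(P(44) + 30936) = (-5081 + (((7 - 2)*54)/15583 - 5249/(-13262)))*((-199 + 44) + 30936) = (-5081 + ((5*54)*(1/15583) - 5249*(-1/13262)))*(-155 + 30936) = (-5081 + (270*(1/15583) + 5249/13262))*30781 = (-5081 + (270/15583 + 5249/13262))*30781 = (-5081 + 85375907/206661746)*30781 = -1049962955519/206661746*30781 = -32318909733830339/206661746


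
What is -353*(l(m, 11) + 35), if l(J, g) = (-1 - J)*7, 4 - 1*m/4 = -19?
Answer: 217448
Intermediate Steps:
m = 92 (m = 16 - 4*(-19) = 16 + 76 = 92)
l(J, g) = -7 - 7*J
-353*(l(m, 11) + 35) = -353*((-7 - 7*92) + 35) = -353*((-7 - 644) + 35) = -353*(-651 + 35) = -353*(-616) = 217448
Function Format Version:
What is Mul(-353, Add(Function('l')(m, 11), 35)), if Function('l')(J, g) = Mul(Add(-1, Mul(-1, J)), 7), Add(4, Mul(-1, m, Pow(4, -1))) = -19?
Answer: 217448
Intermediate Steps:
m = 92 (m = Add(16, Mul(-4, -19)) = Add(16, 76) = 92)
Function('l')(J, g) = Add(-7, Mul(-7, J))
Mul(-353, Add(Function('l')(m, 11), 35)) = Mul(-353, Add(Add(-7, Mul(-7, 92)), 35)) = Mul(-353, Add(Add(-7, -644), 35)) = Mul(-353, Add(-651, 35)) = Mul(-353, -616) = 217448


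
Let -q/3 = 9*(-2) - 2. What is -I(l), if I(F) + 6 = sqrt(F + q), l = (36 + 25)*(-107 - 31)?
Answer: 6 - I*sqrt(8358) ≈ 6.0 - 91.422*I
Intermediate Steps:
q = 60 (q = -3*(9*(-2) - 2) = -3*(-18 - 2) = -3*(-20) = 60)
l = -8418 (l = 61*(-138) = -8418)
I(F) = -6 + sqrt(60 + F) (I(F) = -6 + sqrt(F + 60) = -6 + sqrt(60 + F))
-I(l) = -(-6 + sqrt(60 - 8418)) = -(-6 + sqrt(-8358)) = -(-6 + I*sqrt(8358)) = 6 - I*sqrt(8358)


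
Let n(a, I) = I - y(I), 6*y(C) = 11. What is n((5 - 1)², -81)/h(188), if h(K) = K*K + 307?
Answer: -71/30558 ≈ -0.0023234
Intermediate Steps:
y(C) = 11/6 (y(C) = (⅙)*11 = 11/6)
n(a, I) = -11/6 + I (n(a, I) = I - 1*11/6 = I - 11/6 = -11/6 + I)
h(K) = 307 + K² (h(K) = K² + 307 = 307 + K²)
n((5 - 1)², -81)/h(188) = (-11/6 - 81)/(307 + 188²) = -497/(6*(307 + 35344)) = -497/6/35651 = -497/6*1/35651 = -71/30558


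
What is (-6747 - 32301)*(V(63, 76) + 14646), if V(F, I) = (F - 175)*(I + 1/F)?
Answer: -718353040/3 ≈ -2.3945e+8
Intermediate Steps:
V(F, I) = (-175 + F)*(I + 1/F)
(-6747 - 32301)*(V(63, 76) + 14646) = (-6747 - 32301)*((1 - 175*76 - 175/63 + 63*76) + 14646) = -39048*((1 - 13300 - 175*1/63 + 4788) + 14646) = -39048*((1 - 13300 - 25/9 + 4788) + 14646) = -39048*(-76624/9 + 14646) = -39048*55190/9 = -718353040/3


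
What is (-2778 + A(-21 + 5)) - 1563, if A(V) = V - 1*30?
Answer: -4387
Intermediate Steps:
A(V) = -30 + V (A(V) = V - 30 = -30 + V)
(-2778 + A(-21 + 5)) - 1563 = (-2778 + (-30 + (-21 + 5))) - 1563 = (-2778 + (-30 - 16)) - 1563 = (-2778 - 46) - 1563 = -2824 - 1563 = -4387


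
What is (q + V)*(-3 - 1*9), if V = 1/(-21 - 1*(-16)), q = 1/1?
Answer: -48/5 ≈ -9.6000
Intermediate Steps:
q = 1
V = -⅕ (V = 1/(-21 + 16) = 1/(-5) = -⅕ ≈ -0.20000)
(q + V)*(-3 - 1*9) = (1 - ⅕)*(-3 - 1*9) = 4*(-3 - 9)/5 = (⅘)*(-12) = -48/5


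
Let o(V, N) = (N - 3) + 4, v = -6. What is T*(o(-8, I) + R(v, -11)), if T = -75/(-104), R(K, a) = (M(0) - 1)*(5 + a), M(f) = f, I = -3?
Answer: 75/26 ≈ 2.8846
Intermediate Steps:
o(V, N) = 1 + N (o(V, N) = (-3 + N) + 4 = 1 + N)
R(K, a) = -5 - a (R(K, a) = (0 - 1)*(5 + a) = -(5 + a) = -5 - a)
T = 75/104 (T = -75*(-1/104) = 75/104 ≈ 0.72115)
T*(o(-8, I) + R(v, -11)) = 75*((1 - 3) + (-5 - 1*(-11)))/104 = 75*(-2 + (-5 + 11))/104 = 75*(-2 + 6)/104 = (75/104)*4 = 75/26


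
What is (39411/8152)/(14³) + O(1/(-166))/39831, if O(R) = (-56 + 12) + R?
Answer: 16196202661/24650533654208 ≈ 0.00065703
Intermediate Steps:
O(R) = -44 + R
(39411/8152)/(14³) + O(1/(-166))/39831 = (39411/8152)/(14³) + (-44 + 1/(-166))/39831 = (39411*(1/8152))/2744 + (-44 - 1/166)*(1/39831) = (39411/8152)*(1/2744) - 7305/166*1/39831 = 39411/22369088 - 2435/2203982 = 16196202661/24650533654208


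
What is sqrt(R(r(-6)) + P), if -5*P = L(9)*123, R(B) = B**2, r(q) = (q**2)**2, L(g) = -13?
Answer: sqrt(41998395)/5 ≈ 1296.1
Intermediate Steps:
r(q) = q**4
P = 1599/5 (P = -(-13)*123/5 = -1/5*(-1599) = 1599/5 ≈ 319.80)
sqrt(R(r(-6)) + P) = sqrt(((-6)**4)**2 + 1599/5) = sqrt(1296**2 + 1599/5) = sqrt(1679616 + 1599/5) = sqrt(8399679/5) = sqrt(41998395)/5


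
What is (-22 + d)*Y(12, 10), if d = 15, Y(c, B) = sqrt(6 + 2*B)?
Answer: -7*sqrt(26) ≈ -35.693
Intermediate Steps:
(-22 + d)*Y(12, 10) = (-22 + 15)*sqrt(6 + 2*10) = -7*sqrt(6 + 20) = -7*sqrt(26)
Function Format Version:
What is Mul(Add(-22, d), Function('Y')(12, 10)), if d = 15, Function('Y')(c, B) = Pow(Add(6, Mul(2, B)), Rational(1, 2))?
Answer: Mul(-7, Pow(26, Rational(1, 2))) ≈ -35.693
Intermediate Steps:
Mul(Add(-22, d), Function('Y')(12, 10)) = Mul(Add(-22, 15), Pow(Add(6, Mul(2, 10)), Rational(1, 2))) = Mul(-7, Pow(Add(6, 20), Rational(1, 2))) = Mul(-7, Pow(26, Rational(1, 2)))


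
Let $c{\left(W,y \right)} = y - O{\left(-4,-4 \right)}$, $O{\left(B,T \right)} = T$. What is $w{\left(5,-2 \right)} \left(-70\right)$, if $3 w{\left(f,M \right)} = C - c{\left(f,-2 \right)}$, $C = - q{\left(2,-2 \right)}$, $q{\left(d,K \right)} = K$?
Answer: $0$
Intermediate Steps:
$c{\left(W,y \right)} = 4 + y$ ($c{\left(W,y \right)} = y - -4 = y + 4 = 4 + y$)
$C = 2$ ($C = \left(-1\right) \left(-2\right) = 2$)
$w{\left(f,M \right)} = 0$ ($w{\left(f,M \right)} = \frac{2 - \left(4 - 2\right)}{3} = \frac{2 - 2}{3} = \frac{1}{3} \cdot 0 = 0$)
$w{\left(5,-2 \right)} \left(-70\right) = 0 \left(-70\right) = 0$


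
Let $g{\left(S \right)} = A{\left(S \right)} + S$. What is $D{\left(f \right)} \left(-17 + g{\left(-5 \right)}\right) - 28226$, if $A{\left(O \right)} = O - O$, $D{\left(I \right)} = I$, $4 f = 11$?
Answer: $- \frac{56573}{2} \approx -28287.0$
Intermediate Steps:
$f = \frac{11}{4}$ ($f = \frac{1}{4} \cdot 11 = \frac{11}{4} \approx 2.75$)
$A{\left(O \right)} = 0$
$g{\left(S \right)} = S$ ($g{\left(S \right)} = 0 + S = S$)
$D{\left(f \right)} \left(-17 + g{\left(-5 \right)}\right) - 28226 = \frac{11 \left(-17 - 5\right)}{4} - 28226 = \frac{11}{4} \left(-22\right) - 28226 = - \frac{121}{2} - 28226 = - \frac{56573}{2}$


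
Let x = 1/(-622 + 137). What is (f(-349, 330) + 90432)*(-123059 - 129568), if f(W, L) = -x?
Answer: -11080099211667/485 ≈ -2.2846e+10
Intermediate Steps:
x = -1/485 (x = 1/(-485) = -1/485 ≈ -0.0020619)
f(W, L) = 1/485 (f(W, L) = -1*(-1/485) = 1/485)
(f(-349, 330) + 90432)*(-123059 - 129568) = (1/485 + 90432)*(-123059 - 129568) = (43859521/485)*(-252627) = -11080099211667/485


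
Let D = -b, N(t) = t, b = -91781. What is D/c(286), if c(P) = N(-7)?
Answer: -91781/7 ≈ -13112.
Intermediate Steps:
c(P) = -7
D = 91781 (D = -1*(-91781) = 91781)
D/c(286) = 91781/(-7) = 91781*(-1/7) = -91781/7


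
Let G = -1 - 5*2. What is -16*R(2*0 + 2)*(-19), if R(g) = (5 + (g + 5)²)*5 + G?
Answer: 78736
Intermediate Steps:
G = -11 (G = -1 - 10 = -11)
R(g) = 14 + 5*(5 + g)² (R(g) = (5 + (g + 5)²)*5 - 11 = (5 + (5 + g)²)*5 - 11 = (25 + 5*(5 + g)²) - 11 = 14 + 5*(5 + g)²)
-16*R(2*0 + 2)*(-19) = -16*(14 + 5*(5 + (2*0 + 2))²)*(-19) = -16*(14 + 5*(5 + (0 + 2))²)*(-19) = -16*(14 + 5*(5 + 2)²)*(-19) = -16*(14 + 5*7²)*(-19) = -16*(14 + 5*49)*(-19) = -16*(14 + 245)*(-19) = -16*259*(-19) = -4144*(-19) = 78736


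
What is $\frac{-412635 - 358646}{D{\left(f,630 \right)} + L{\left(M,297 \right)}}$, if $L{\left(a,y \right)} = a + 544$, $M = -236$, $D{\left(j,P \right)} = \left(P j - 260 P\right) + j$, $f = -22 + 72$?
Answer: $\frac{771281}{131942} \approx 5.8456$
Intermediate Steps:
$f = 50$
$D{\left(j,P \right)} = j - 260 P + P j$ ($D{\left(j,P \right)} = \left(- 260 P + P j\right) + j = j - 260 P + P j$)
$L{\left(a,y \right)} = 544 + a$
$\frac{-412635 - 358646}{D{\left(f,630 \right)} + L{\left(M,297 \right)}} = \frac{-412635 - 358646}{\left(50 - 163800 + 630 \cdot 50\right) + \left(544 - 236\right)} = - \frac{771281}{\left(50 - 163800 + 31500\right) + 308} = - \frac{771281}{-132250 + 308} = - \frac{771281}{-131942} = \left(-771281\right) \left(- \frac{1}{131942}\right) = \frac{771281}{131942}$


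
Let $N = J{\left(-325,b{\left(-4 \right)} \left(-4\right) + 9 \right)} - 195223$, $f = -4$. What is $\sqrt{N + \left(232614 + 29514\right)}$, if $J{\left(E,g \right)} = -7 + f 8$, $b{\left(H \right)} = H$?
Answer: $\sqrt{66866} \approx 258.58$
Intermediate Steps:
$J{\left(E,g \right)} = -39$ ($J{\left(E,g \right)} = -7 - 32 = -39$)
$N = -195262$ ($N = -39 - 195223 = -195262$)
$\sqrt{N + \left(232614 + 29514\right)} = \sqrt{-195262 + \left(232614 + 29514\right)} = \sqrt{-195262 + 262128} = \sqrt{66866}$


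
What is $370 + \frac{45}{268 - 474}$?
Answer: $\frac{76175}{206} \approx 369.78$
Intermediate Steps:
$370 + \frac{45}{268 - 474} = 370 + \frac{45}{-206} = 370 + 45 \left(- \frac{1}{206}\right) = 370 - \frac{45}{206} = \frac{76175}{206}$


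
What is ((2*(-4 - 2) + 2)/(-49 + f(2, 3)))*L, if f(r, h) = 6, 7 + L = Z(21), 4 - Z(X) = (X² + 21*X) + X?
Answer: -9060/43 ≈ -210.70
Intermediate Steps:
Z(X) = 4 - X² - 22*X (Z(X) = 4 - ((X² + 21*X) + X) = 4 - (X² + 22*X) = 4 + (-X² - 22*X) = 4 - X² - 22*X)
L = -906 (L = -7 + (4 - 1*21² - 22*21) = -7 + (4 - 1*441 - 462) = -7 + (4 - 441 - 462) = -7 - 899 = -906)
((2*(-4 - 2) + 2)/(-49 + f(2, 3)))*L = ((2*(-4 - 2) + 2)/(-49 + 6))*(-906) = ((2*(-6) + 2)/(-43))*(-906) = ((-12 + 2)*(-1/43))*(-906) = -10*(-1/43)*(-906) = (10/43)*(-906) = -9060/43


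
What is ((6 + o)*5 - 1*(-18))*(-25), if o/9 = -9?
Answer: 8925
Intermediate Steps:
o = -81 (o = 9*(-9) = -81)
((6 + o)*5 - 1*(-18))*(-25) = ((6 - 81)*5 - 1*(-18))*(-25) = (-75*5 + 18)*(-25) = (-375 + 18)*(-25) = -357*(-25) = 8925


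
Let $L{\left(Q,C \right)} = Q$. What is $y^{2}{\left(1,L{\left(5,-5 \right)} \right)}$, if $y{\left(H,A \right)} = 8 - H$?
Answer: $49$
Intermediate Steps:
$y^{2}{\left(1,L{\left(5,-5 \right)} \right)} = \left(8 - 1\right)^{2} = 7^{2} = 49$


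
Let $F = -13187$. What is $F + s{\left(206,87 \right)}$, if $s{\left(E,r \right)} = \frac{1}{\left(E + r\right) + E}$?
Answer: $- \frac{6580312}{499} \approx -13187.0$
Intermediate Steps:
$s{\left(E,r \right)} = \frac{1}{r + 2 E}$
$F + s{\left(206,87 \right)} = -13187 + \frac{1}{87 + 2 \cdot 206} = -13187 + \frac{1}{87 + 412} = -13187 + \frac{1}{499} = - \frac{6580312}{499}$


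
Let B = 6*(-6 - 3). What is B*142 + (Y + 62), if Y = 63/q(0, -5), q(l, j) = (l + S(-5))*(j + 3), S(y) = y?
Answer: -75997/10 ≈ -7599.7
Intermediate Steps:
B = -54 (B = 6*(-9) = -54)
q(l, j) = (-5 + l)*(3 + j) (q(l, j) = (l - 5)*(j + 3) = (-5 + l)*(3 + j))
Y = 63/10 (Y = 63/(-15 - 5*(-5) + 3*0 - 5*0) = 63/(-15 + 25 + 0 + 0) = 63/10 ≈ 6.3000)
B*142 + (Y + 62) = -54*142 + (63/10 + 62) = -7668 + 683/10 = -75997/10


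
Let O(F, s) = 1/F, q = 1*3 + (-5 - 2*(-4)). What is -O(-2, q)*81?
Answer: 81/2 ≈ 40.500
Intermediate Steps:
q = 6 (q = 3 + (-5 + 8) = 3 + 3 = 6)
-O(-2, q)*81 = -81/(-2) = -(-1)*81/2 = -1*(-81/2) = 81/2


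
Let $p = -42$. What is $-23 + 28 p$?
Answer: $-1199$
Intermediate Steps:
$-23 + 28 p = -23 + 28 \left(-42\right) = -23 - 1176 = -1199$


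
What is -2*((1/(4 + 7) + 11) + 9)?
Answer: -442/11 ≈ -40.182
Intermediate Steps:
-2*((1/(4 + 7) + 11) + 9) = -2*((1/11 + 11) + 9) = -2*(122/11 + 9) = -2*221/11 = -442/11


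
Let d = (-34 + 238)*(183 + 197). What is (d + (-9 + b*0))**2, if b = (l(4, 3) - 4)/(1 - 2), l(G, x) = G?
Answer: 6007955121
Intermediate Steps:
b = 0 (b = (4 - 4)/(1 - 2) = 0/(-1) = 0*(-1) = 0)
d = 77520 (d = 204*380 = 77520)
(d + (-9 + b*0))**2 = (77520 + (-9 + 0*0))**2 = (77520 + (-9 + 0))**2 = (77520 - 9)**2 = 77511**2 = 6007955121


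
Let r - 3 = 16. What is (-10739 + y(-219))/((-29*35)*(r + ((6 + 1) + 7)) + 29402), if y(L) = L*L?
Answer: -37222/4093 ≈ -9.0941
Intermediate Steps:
r = 19 (r = 3 + 16 = 19)
y(L) = L²
(-10739 + y(-219))/((-29*35)*(r + ((6 + 1) + 7)) + 29402) = (-10739 + (-219)²)/((-29*35)*(19 + ((6 + 1) + 7)) + 29402) = (-10739 + 47961)/(-1015*(19 + (7 + 7)) + 29402) = 37222/(-1015*(19 + 14) + 29402) = 37222/(-1015*33 + 29402) = 37222/(-33495 + 29402) = 37222/(-4093) = 37222*(-1/4093) = -37222/4093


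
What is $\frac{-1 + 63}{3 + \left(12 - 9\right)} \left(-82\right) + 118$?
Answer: $- \frac{2188}{3} \approx -729.33$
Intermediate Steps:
$\frac{-1 + 63}{3 + \left(12 - 9\right)} \left(-82\right) + 118 = \frac{62}{3 + 3} \left(-82\right) + 118 = \frac{62}{6} \left(-82\right) + 118 = 62 \cdot \frac{1}{6} \left(-82\right) + 118 = \frac{31}{3} \left(-82\right) + 118 = - \frac{2542}{3} + 118 = - \frac{2188}{3}$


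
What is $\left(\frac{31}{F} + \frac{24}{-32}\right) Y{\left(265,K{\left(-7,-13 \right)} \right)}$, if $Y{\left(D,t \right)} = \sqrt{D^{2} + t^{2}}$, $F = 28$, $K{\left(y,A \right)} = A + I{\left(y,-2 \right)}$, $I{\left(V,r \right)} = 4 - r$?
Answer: $\frac{5 \sqrt{70274}}{14} \approx 94.676$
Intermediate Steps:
$K{\left(y,A \right)} = 6 + A$ ($K{\left(y,A \right)} = A + \left(4 - -2\right) = A + \left(4 + 2\right) = A + 6 = 6 + A$)
$\left(\frac{31}{F} + \frac{24}{-32}\right) Y{\left(265,K{\left(-7,-13 \right)} \right)} = \left(\frac{31}{28} + \frac{24}{-32}\right) \sqrt{265^{2} + \left(6 - 13\right)^{2}} = \left(31 \cdot \frac{1}{28} + 24 \left(- \frac{1}{32}\right)\right) \sqrt{70225 + \left(-7\right)^{2}} = \left(\frac{31}{28} - \frac{3}{4}\right) \sqrt{70225 + 49} = \frac{5 \sqrt{70274}}{14}$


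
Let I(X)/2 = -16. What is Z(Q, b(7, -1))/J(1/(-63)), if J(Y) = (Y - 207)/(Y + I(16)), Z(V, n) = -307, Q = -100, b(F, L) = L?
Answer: -619219/13042 ≈ -47.479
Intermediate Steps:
I(X) = -32 (I(X) = 2*(-16) = -32)
J(Y) = (-207 + Y)/(-32 + Y) (J(Y) = (Y - 207)/(Y - 32) = (-207 + Y)/(-32 + Y))
Z(Q, b(7, -1))/J(1/(-63)) = -307*(-32 + 1/(-63))/(-207 + 1/(-63)) = -307*(-32 - 1/63)/(-207 - 1/63) = -307/(-13042/63/(-2017/63)) = -307/((-63/2017*(-13042/63))) = -307/13042/2017 = -307*2017/13042 = -619219/13042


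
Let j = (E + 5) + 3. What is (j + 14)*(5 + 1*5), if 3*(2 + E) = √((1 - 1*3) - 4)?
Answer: 200 + 10*I*√6/3 ≈ 200.0 + 8.165*I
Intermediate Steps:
E = -2 + I*√6/3 (E = -2 + √((1 - 1*3) - 4)/3 = -2 + √((1 - 3) - 4)/3 = -2 + √(-2 - 4)/3 = -2 + √(-6)/3 = -2 + (I*√6)/3 = -2 + I*√6/3 ≈ -2.0 + 0.8165*I)
j = 6 + I*√6/3 (j = ((-2 + I*√6/3) + 5) + 3 = (3 + I*√6/3) + 3 = 6 + I*√6/3 ≈ 6.0 + 0.8165*I)
(j + 14)*(5 + 1*5) = ((6 + I*√6/3) + 14)*(5 + 1*5) = (20 + I*√6/3)*(5 + 5) = (20 + I*√6/3)*10 = 200 + 10*I*√6/3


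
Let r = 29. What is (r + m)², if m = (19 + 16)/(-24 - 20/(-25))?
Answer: 10169721/13456 ≈ 755.78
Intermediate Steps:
m = -175/116 (m = 35/(-24 - 20*(-1/25)) = 35/(-24 + ⅘) = 35/(-116/5) = 35*(-5/116) = -175/116 ≈ -1.5086)
(r + m)² = (29 - 175/116)² = (3189/116)² = 10169721/13456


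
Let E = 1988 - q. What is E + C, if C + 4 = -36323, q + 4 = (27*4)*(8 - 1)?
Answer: -35091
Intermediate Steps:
q = 752 (q = -4 + (27*4)*(8 - 1) = -4 + 108*7 = -4 + 756 = 752)
E = 1236 (E = 1988 - 1*752 = 1988 - 752 = 1236)
C = -36327 (C = -4 - 36323 = -36327)
E + C = 1236 - 36327 = -35091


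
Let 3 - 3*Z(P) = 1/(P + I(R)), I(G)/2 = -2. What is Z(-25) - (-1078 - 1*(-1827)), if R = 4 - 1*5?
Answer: -65075/87 ≈ -747.99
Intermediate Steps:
R = -1 (R = 4 - 5 = -1)
I(G) = -4 (I(G) = 2*(-2) = -4)
Z(P) = 1 - 1/(3*(-4 + P)) (Z(P) = 1 - 1/(3*(P - 4)) = 1 - 1/(3*(-4 + P)))
Z(-25) - (-1078 - 1*(-1827)) = (-13/3 - 25)/(-4 - 25) - (-1078 - 1*(-1827)) = -88/3/(-29) - (-1078 + 1827) = -1/29*(-88/3) - 1*749 = 88/87 - 749 = -65075/87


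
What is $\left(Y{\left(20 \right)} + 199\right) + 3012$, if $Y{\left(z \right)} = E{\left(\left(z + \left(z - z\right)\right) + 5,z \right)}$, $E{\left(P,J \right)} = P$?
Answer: $3236$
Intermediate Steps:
$Y{\left(z \right)} = 5 + z$ ($Y{\left(z \right)} = \left(z + \left(z - z\right)\right) + 5 = \left(z + 0\right) + 5 = z + 5 = 5 + z$)
$\left(Y{\left(20 \right)} + 199\right) + 3012 = \left(\left(5 + 20\right) + 199\right) + 3012 = \left(25 + 199\right) + 3012 = 224 + 3012 = 3236$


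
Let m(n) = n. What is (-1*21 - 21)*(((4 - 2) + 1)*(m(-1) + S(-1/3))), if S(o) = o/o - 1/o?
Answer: -378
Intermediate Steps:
S(o) = 1 - 1/o
(-1*21 - 21)*(((4 - 2) + 1)*(m(-1) + S(-1/3))) = (-1*21 - 21)*(((4 - 2) + 1)*(-1 + (-1 - 1/3)/((-1/3)))) = (-21 - 21)*((2 + 1)*(-1 + (-1 - 1*1/3)/((-1*1/3)))) = -126*(-1 + (-1 - 1/3)/(-1/3)) = -126*(-1 - 3*(-4/3)) = -126*(-1 + 4) = -126*3 = -42*9 = -378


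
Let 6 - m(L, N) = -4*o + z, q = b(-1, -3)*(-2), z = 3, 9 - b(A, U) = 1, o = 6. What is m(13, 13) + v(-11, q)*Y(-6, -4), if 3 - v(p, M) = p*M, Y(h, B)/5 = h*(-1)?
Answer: -5163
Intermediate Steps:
b(A, U) = 8 (b(A, U) = 9 - 1*1 = 9 - 1 = 8)
q = -16 (q = 8*(-2) = -16)
Y(h, B) = -5*h (Y(h, B) = 5*(h*(-1)) = 5*(-h) = -5*h)
m(L, N) = 27 (m(L, N) = 6 - (-4*6 + 3) = 6 - (-24 + 3) = 6 - 1*(-21) = 6 + 21 = 27)
v(p, M) = 3 - M*p (v(p, M) = 3 - p*M = 3 - M*p)
m(13, 13) + v(-11, q)*Y(-6, -4) = 27 + (3 - 1*(-16)*(-11))*(-5*(-6)) = 27 + (3 - 176)*30 = 27 - 173*30 = 27 - 5190 = -5163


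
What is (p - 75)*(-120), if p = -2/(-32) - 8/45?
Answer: 54083/6 ≈ 9013.8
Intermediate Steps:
p = -83/720 (p = -2*(-1/32) - 8*1/45 = 1/16 - 8/45 = -83/720 ≈ -0.11528)
(p - 75)*(-120) = (-83/720 - 75)*(-120) = -54083/720*(-120) = 54083/6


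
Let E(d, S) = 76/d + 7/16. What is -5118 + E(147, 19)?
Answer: -12035291/2352 ≈ -5117.0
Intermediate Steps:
E(d, S) = 7/16 + 76/d (E(d, S) = 76/d + 7*(1/16) = 76/d + 7/16 = 7/16 + 76/d)
-5118 + E(147, 19) = -5118 + (7/16 + 76/147) = -5118 + 2245/2352 = -12035291/2352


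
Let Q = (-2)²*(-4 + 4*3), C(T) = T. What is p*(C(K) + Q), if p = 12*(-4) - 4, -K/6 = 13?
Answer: 2392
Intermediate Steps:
K = -78 (K = -6*13 = -78)
p = -52 (p = -48 - 4 = -52)
Q = 32 (Q = 4*(-4 + 12) = 4*8 = 32)
p*(C(K) + Q) = -52*(-78 + 32) = -52*(-46) = 2392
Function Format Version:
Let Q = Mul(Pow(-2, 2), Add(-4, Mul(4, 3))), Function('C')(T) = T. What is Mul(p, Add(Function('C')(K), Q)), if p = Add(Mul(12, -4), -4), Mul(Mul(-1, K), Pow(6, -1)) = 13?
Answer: 2392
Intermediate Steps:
K = -78 (K = Mul(-6, 13) = -78)
p = -52 (p = Add(-48, -4) = -52)
Q = 32 (Q = Mul(4, Add(-4, 12)) = Mul(4, 8) = 32)
Mul(p, Add(Function('C')(K), Q)) = Mul(-52, Add(-78, 32)) = Mul(-52, -46) = 2392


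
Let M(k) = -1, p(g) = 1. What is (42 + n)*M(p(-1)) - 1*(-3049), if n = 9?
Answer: 2998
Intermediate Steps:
(42 + n)*M(p(-1)) - 1*(-3049) = (42 + 9)*(-1) - 1*(-3049) = 51*(-1) + 3049 = -51 + 3049 = 2998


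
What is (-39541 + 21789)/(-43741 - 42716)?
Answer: 2536/12351 ≈ 0.20533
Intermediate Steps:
(-39541 + 21789)/(-43741 - 42716) = -17752/(-86457) = -17752*(-1/86457) = 2536/12351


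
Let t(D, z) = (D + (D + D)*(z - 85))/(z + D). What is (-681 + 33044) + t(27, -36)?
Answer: 33086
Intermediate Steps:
t(D, z) = (D + 2*D*(-85 + z))/(D + z) (t(D, z) = (D + (2*D)*(-85 + z))/(D + z) = (D + 2*D*(-85 + z))/(D + z))
(-681 + 33044) + t(27, -36) = (-681 + 33044) + 27*(-169 + 2*(-36))/(27 - 36) = 32363 + 27*(-169 - 72)/(-9) = 32363 + 27*(-⅑)*(-241) = 32363 + 723 = 33086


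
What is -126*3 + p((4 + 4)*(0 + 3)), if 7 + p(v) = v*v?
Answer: 191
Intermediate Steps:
p(v) = -7 + v² (p(v) = -7 + v*v = -7 + v²)
-126*3 + p((4 + 4)*(0 + 3)) = -126*3 + (-7 + ((4 + 4)*(0 + 3))²) = -378 + (-7 + (8*3)²) = -378 + (-7 + 24²) = -378 + (-7 + 576) = -378 + 569 = 191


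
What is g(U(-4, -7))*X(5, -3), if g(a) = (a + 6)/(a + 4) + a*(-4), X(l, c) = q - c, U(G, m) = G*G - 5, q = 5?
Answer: -5144/15 ≈ -342.93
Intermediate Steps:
U(G, m) = -5 + G² (U(G, m) = G² - 5 = -5 + G²)
X(l, c) = 5 - c
g(a) = -4*a + (6 + a)/(4 + a) (g(a) = (6 + a)/(4 + a) - 4*a = -4*a + (6 + a)/(4 + a))
g(U(-4, -7))*X(5, -3) = ((6 - 15*(-5 + (-4)²) - 4*(-5 + (-4)²)²)/(4 + (-5 + (-4)²)))*(5 - 1*(-3)) = ((6 - 15*(-5 + 16) - 4*(-5 + 16)²)/(4 + (-5 + 16)))*(5 + 3) = ((6 - 15*11 - 4*11²)/(4 + 11))*8 = ((6 - 165 - 4*121)/15)*8 = ((6 - 165 - 484)/15)*8 = ((1/15)*(-643))*8 = -643/15*8 = -5144/15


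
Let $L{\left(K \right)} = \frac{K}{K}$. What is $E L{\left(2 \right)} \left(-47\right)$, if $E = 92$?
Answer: $-4324$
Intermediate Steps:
$L{\left(K \right)} = 1$
$E L{\left(2 \right)} \left(-47\right) = 92 \cdot 1 \left(-47\right) = 92 \left(-47\right) = -4324$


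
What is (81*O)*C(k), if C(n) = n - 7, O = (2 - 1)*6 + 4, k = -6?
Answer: -10530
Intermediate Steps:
O = 10 (O = 1*6 + 4 = 6 + 4 = 10)
C(n) = -7 + n
(81*O)*C(k) = (81*10)*(-7 - 6) = 810*(-13) = -10530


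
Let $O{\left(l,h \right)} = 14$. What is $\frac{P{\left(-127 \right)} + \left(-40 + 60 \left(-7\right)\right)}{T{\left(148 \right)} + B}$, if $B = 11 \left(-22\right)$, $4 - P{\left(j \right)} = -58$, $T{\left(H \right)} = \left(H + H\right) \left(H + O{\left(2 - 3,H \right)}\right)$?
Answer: $- \frac{199}{23855} \approx -0.0083421$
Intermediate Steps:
$T{\left(H \right)} = 2 H \left(14 + H\right)$ ($T{\left(H \right)} = \left(H + H\right) \left(H + 14\right) = 2 H \left(14 + H\right)$)
$P{\left(j \right)} = 62$ ($P{\left(j \right)} = 4 - -58 = 4 + 58 = 62$)
$B = -242$
$\frac{P{\left(-127 \right)} + \left(-40 + 60 \left(-7\right)\right)}{T{\left(148 \right)} + B} = \frac{62 + \left(-40 + 60 \left(-7\right)\right)}{2 \cdot 148 \left(14 + 148\right) - 242} = \frac{62 - 460}{2 \cdot 148 \cdot 162 - 242} = \frac{62 - 460}{47952 - 242} = - \frac{398}{47710} = \left(-398\right) \frac{1}{47710} = - \frac{199}{23855}$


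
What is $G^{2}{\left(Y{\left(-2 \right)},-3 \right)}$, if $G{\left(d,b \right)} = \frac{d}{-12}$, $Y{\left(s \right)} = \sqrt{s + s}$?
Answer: $- \frac{1}{36} \approx -0.027778$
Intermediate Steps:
$Y{\left(s \right)} = \sqrt{2} \sqrt{s}$ ($Y{\left(s \right)} = \sqrt{2 s} = \sqrt{2} \sqrt{s}$)
$G{\left(d,b \right)} = - \frac{d}{12}$ ($G{\left(d,b \right)} = d \left(- \frac{1}{12}\right) = - \frac{d}{12}$)
$G^{2}{\left(Y{\left(-2 \right)},-3 \right)} = \left(- \frac{\sqrt{2} \sqrt{-2}}{12}\right)^{2} = \left(- \frac{\sqrt{2} i \sqrt{2}}{12}\right)^{2} = \left(- \frac{2 i}{12}\right)^{2} = \left(- \frac{i}{6}\right)^{2} = - \frac{1}{36}$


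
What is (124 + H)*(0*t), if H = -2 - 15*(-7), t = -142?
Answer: 0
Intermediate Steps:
H = 103 (H = -2 + 105 = 103)
(124 + H)*(0*t) = (124 + 103)*(0*(-142)) = 227*0 = 0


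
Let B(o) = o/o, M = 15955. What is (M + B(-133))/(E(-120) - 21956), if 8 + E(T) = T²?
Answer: -3989/1891 ≈ -2.1095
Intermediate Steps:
E(T) = -8 + T²
B(o) = 1
(M + B(-133))/(E(-120) - 21956) = (15955 + 1)/((-8 + (-120)²) - 21956) = 15956/((-8 + 14400) - 21956) = 15956/(14392 - 21956) = 15956/(-7564) = 15956*(-1/7564) = -3989/1891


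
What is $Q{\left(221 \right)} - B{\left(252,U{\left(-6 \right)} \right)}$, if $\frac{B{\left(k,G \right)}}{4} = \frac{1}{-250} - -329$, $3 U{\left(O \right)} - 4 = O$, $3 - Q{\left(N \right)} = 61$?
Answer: $- \frac{171748}{125} \approx -1374.0$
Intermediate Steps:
$Q{\left(N \right)} = -58$ ($Q{\left(N \right)} = 3 - 61 = -58$)
$U{\left(O \right)} = \frac{4}{3} + \frac{O}{3}$
$B{\left(k,G \right)} = \frac{164498}{125}$ ($B{\left(k,G \right)} = 4 \left(\frac{1}{-250} - -329\right) = 4 \left(- \frac{1}{250} + 329\right) = 4 \cdot \frac{82249}{250} = \frac{164498}{125}$)
$Q{\left(221 \right)} - B{\left(252,U{\left(-6 \right)} \right)} = -58 - \frac{164498}{125} = - \frac{171748}{125}$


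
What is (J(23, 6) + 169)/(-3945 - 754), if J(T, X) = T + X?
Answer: -198/4699 ≈ -0.042137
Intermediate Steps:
(J(23, 6) + 169)/(-3945 - 754) = ((23 + 6) + 169)/(-3945 - 754) = (29 + 169)/(-4699) = 198*(-1/4699) = -198/4699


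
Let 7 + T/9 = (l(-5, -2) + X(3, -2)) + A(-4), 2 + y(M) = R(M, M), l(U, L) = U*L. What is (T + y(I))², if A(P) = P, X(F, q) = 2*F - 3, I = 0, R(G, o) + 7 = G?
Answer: 81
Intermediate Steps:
l(U, L) = L*U
R(G, o) = -7 + G
X(F, q) = -3 + 2*F
y(M) = -9 + M (y(M) = -2 + (-7 + M) = -9 + M)
T = 18 (T = -63 + 9*((-2*(-5) + (-3 + 2*3)) - 4) = -63 + 9*((10 + (-3 + 6)) - 4) = -63 + 9*((10 + 3) - 4) = -63 + 9*(13 - 4) = -63 + 9*9 = -63 + 81 = 18)
(T + y(I))² = (18 + (-9 + 0))² = (18 - 9)² = 9² = 81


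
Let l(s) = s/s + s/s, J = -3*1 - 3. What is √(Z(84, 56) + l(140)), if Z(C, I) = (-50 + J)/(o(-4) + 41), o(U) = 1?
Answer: √6/3 ≈ 0.81650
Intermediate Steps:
J = -6 (J = -3 - 3 = -6)
Z(C, I) = -4/3 (Z(C, I) = (-50 - 6)/(1 + 41) = -56/42 = -56*1/42 = -4/3)
l(s) = 2 (l(s) = 1 + 1 = 2)
√(Z(84, 56) + l(140)) = √(-4/3 + 2) = √(⅔) = √6/3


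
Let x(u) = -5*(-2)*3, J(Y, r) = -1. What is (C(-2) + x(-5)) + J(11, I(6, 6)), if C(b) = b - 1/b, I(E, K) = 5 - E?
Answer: 55/2 ≈ 27.500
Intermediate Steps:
x(u) = 30 (x(u) = 10*3 = 30)
(C(-2) + x(-5)) + J(11, I(6, 6)) = ((-2 - 1/(-2)) + 30) - 1 = ((-2 - 1*(-1/2)) + 30) - 1 = ((-2 + 1/2) + 30) - 1 = (-3/2 + 30) - 1 = 57/2 - 1 = 55/2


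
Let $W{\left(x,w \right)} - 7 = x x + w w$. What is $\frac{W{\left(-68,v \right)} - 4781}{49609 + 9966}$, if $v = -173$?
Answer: $\frac{29779}{59575} \approx 0.49986$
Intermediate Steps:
$W{\left(x,w \right)} = 7 + w^{2} + x^{2}$ ($W{\left(x,w \right)} = 7 + \left(x x + w w\right) = 7 + \left(x^{2} + w^{2}\right) = 7 + \left(w^{2} + x^{2}\right) = 7 + w^{2} + x^{2}$)
$\frac{W{\left(-68,v \right)} - 4781}{49609 + 9966} = \frac{\left(7 + \left(-173\right)^{2} + \left(-68\right)^{2}\right) - 4781}{49609 + 9966} = \frac{\left(7 + 29929 + 4624\right) - 4781}{59575} = \left(34560 - 4781\right) \frac{1}{59575} = 29779 \cdot \frac{1}{59575} = \frac{29779}{59575}$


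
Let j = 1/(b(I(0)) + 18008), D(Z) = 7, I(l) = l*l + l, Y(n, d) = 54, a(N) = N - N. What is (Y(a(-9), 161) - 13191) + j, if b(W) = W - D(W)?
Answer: -236479136/18001 ≈ -13137.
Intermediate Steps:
a(N) = 0
I(l) = l + l² (I(l) = l² + l = l + l²)
b(W) = -7 + W (b(W) = W - 1*7 = W - 7 = -7 + W)
j = 1/18001 (j = 1/((-7 + 0*(1 + 0)) + 18008) = 1/((-7 + 0*1) + 18008) = 1/((-7 + 0) + 18008) = 1/(-7 + 18008) = 1/18001 ≈ 5.5552e-5)
(Y(a(-9), 161) - 13191) + j = (54 - 13191) + 1/18001 = -13137 + 1/18001 = -236479136/18001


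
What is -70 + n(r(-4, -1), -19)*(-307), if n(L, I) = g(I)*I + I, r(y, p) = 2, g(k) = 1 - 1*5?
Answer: -17569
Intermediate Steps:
g(k) = -4 (g(k) = 1 - 5 = -4)
n(L, I) = -3*I (n(L, I) = -4*I + I = -3*I)
-70 + n(r(-4, -1), -19)*(-307) = -70 - 3*(-19)*(-307) = -70 + 57*(-307) = -70 - 17499 = -17569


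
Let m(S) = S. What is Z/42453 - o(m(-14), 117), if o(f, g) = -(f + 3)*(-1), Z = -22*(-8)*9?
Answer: 52063/4717 ≈ 11.037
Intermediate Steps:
Z = 1584 (Z = 176*9 = 1584)
o(f, g) = 3 + f (o(f, g) = -(3 + f)*(-1) = -(-3 - f) = 3 + f)
Z/42453 - o(m(-14), 117) = 1584/42453 - (3 - 14) = 1584*(1/42453) - 1*(-11) = 176/4717 + 11 = 52063/4717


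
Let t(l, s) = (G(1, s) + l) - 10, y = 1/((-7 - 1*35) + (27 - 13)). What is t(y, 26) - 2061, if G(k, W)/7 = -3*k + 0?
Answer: -58577/28 ≈ -2092.0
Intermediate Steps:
y = -1/28 (y = 1/((-7 - 35) + 14) = 1/(-42 + 14) = 1/(-28) = -1/28 ≈ -0.035714)
G(k, W) = -21*k (G(k, W) = 7*(-3*k + 0) = 7*(-3*k) = -21*k)
t(l, s) = -31 + l (t(l, s) = (-21*1 + l) - 10 = (-21 + l) - 10 = -31 + l)
t(y, 26) - 2061 = (-31 - 1/28) - 2061 = -869/28 - 2061 = -58577/28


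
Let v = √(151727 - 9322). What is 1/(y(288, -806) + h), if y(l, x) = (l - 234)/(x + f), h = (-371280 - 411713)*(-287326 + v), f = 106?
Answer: 27559345222945550/6200132236662554848687708029 + 95916642500*√142405/6200132236662554848687708029 ≈ 4.4508e-12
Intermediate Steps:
v = √142405 ≈ 377.37
h = 224974246718 - 782993*√142405 (h = (-371280 - 411713)*(-287326 + √142405) = -782993*(-287326 + √142405) = 224974246718 - 782993*√142405 ≈ 2.2468e+11)
y(l, x) = (-234 + l)/(106 + x) (y(l, x) = (l - 234)/(x + 106) = (-234 + l)/(106 + x))
1/(y(288, -806) + h) = 1/((-234 + 288)/(106 - 806) + (224974246718 - 782993*√142405)) = 1/(54/(-700) + (224974246718 - 782993*√142405)) = 1/(-1/700*54 + (224974246718 - 782993*√142405)) = 1/(-27/350 + (224974246718 - 782993*√142405)) = 1/(78740986351273/350 - 782993*√142405)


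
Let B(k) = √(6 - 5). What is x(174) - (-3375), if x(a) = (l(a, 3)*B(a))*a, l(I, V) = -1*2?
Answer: 3027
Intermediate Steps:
B(k) = 1 (B(k) = √1 = 1)
l(I, V) = -2
x(a) = -2*a (x(a) = (-2*1)*a = -2*a)
x(174) - (-3375) = -2*174 - (-3375) = -348 - 1*(-3375) = -348 + 3375 = 3027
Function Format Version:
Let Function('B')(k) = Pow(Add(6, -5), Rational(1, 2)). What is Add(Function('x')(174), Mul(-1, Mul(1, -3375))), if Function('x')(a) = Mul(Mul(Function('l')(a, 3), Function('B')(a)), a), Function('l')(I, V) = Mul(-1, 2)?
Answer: 3027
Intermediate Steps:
Function('B')(k) = 1 (Function('B')(k) = Pow(1, Rational(1, 2)) = 1)
Function('l')(I, V) = -2
Function('x')(a) = Mul(-2, a) (Function('x')(a) = Mul(Mul(-2, 1), a) = Mul(-2, a))
Add(Function('x')(174), Mul(-1, Mul(1, -3375))) = Add(Mul(-2, 174), Mul(-1, Mul(1, -3375))) = Add(-348, Mul(-1, -3375)) = Add(-348, 3375) = 3027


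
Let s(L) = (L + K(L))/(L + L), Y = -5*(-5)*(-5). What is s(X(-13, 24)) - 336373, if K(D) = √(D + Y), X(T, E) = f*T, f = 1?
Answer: -672745/2 - I*√138/26 ≈ -3.3637e+5 - 0.45182*I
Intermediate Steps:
Y = -125 (Y = 25*(-5) = -125)
X(T, E) = T (X(T, E) = 1*T = T)
K(D) = √(-125 + D) (K(D) = √(D - 125) = √(-125 + D))
s(L) = (L + √(-125 + L))/(2*L) (s(L) = (L + √(-125 + L))/(L + L) = (L + √(-125 + L))/((2*L)) = (L + √(-125 + L))*(1/(2*L)) = (L + √(-125 + L))/(2*L))
s(X(-13, 24)) - 336373 = (½)*(-13 + √(-125 - 13))/(-13) - 336373 = (½)*(-1/13)*(-13 + √(-138)) - 336373 = (½)*(-1/13)*(-13 + I*√138) - 336373 = (½ - I*√138/26) - 336373 = -672745/2 - I*√138/26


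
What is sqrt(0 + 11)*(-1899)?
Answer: -1899*sqrt(11) ≈ -6298.3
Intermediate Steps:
sqrt(0 + 11)*(-1899) = sqrt(11)*(-1899) = -1899*sqrt(11)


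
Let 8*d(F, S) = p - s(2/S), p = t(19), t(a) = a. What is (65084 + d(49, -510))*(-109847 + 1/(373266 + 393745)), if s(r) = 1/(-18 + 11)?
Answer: -38386457598991851/5369077 ≈ -7.1495e+9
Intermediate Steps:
p = 19
s(r) = -⅐ (s(r) = 1/(-7) = -⅐)
d(F, S) = 67/28 (d(F, S) = (19 - 1*(-⅐))/8 = (19 + ⅐)/8 = (⅛)*(134/7) = 67/28)
(65084 + d(49, -510))*(-109847 + 1/(373266 + 393745)) = (65084 + 67/28)*(-109847 + 1/(373266 + 393745)) = 1822419*(-109847 + 1/767011)/28 = (1822419/28)*(-84253857316/767011) = -38386457598991851/5369077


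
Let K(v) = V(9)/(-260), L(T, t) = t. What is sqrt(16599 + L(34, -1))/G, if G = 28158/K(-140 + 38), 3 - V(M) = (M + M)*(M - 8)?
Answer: sqrt(16598)/488072 ≈ 0.00026396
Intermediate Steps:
V(M) = 3 - 2*M*(-8 + M) (V(M) = 3 - (M + M)*(M - 8) = 3 - 2*M*(-8 + M))
K(v) = 3/52 (K(v) = (3 - 2*9**2 + 16*9)/(-260) = (3 - 2*81 + 144)*(-1/260) = (3 - 162 + 144)*(-1/260) = -15*(-1/260) = 3/52)
G = 488072 (G = 28158/(3/52) = 28158*(52/3) = 488072)
sqrt(16599 + L(34, -1))/G = sqrt(16599 - 1)/488072 = sqrt(16598)*(1/488072) = sqrt(16598)/488072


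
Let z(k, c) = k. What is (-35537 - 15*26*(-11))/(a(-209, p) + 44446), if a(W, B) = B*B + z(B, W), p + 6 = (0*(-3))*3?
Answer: -31247/44476 ≈ -0.70256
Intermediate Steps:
p = -6 (p = -6 + (0*(-3))*3 = -6 + 0*3 = -6 + 0 = -6)
a(W, B) = B + B² (a(W, B) = B*B + B = B² + B = B + B²)
(-35537 - 15*26*(-11))/(a(-209, p) + 44446) = (-35537 - 15*26*(-11))/(-6*(1 - 6) + 44446) = (-35537 - 390*(-11))/(-6*(-5) + 44446) = (-35537 + 4290)/(30 + 44446) = -31247/44476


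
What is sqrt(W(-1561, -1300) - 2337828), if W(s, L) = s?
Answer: I*sqrt(2339389) ≈ 1529.5*I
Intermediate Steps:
sqrt(W(-1561, -1300) - 2337828) = sqrt(-1561 - 2337828) = sqrt(-2339389) = I*sqrt(2339389)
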